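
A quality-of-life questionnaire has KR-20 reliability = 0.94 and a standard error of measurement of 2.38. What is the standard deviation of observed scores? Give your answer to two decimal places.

9.72

σ = SEM·(1 − r)^(−1/2) ≃ 2.38*4.082 ≃ 9.716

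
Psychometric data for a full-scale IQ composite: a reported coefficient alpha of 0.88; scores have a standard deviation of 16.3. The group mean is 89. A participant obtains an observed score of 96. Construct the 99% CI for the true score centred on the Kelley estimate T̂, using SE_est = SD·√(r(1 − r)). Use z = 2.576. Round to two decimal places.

[81.52, 108.80]

T̂ = 0.8800(96) + 0.1200(89) ≈ 95.1600
SE_est = SD × √(r(1 − r)) = 16.3000 × √0.1056 ≈ 16.3000 × 0.3250 ≈ 5.2969
CI = 95.1600 ± 2.576 × 5.2969 → [81.5153, 108.8047]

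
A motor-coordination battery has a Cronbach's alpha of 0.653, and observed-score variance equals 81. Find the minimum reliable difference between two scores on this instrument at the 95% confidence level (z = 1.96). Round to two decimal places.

SD = √81 = 9.000
SEM = 9.000 × √(1 − 0.653) = 9.000 × √0.347 ≈ 9.000 × 0.589 ≈ 5.302
SE_diff = SEM × √2 ≈ 5.302 × 1.414 ≈ 7.498
Minimum reliable difference = 1.96 × SE_diff ≈ 1.96 × 7.498 ≈ 14.695

14.70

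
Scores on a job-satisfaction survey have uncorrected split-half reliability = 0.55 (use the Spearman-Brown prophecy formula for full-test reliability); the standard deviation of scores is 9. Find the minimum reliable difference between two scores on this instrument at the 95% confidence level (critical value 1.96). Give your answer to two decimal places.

Spearman-Brown: r = 2(0.55) / (1 + 0.55) = 1.100 / 1.550 ≃ 0.710
The standard error of measurement is 9.000·√(1 − 0.710) ≃ 9.000·0.539 ≃ 4.849.
Standard error of the difference = 4.849·√2 ≃ 6.858
Minimum reliable difference = 1.96 · SE_diff ≃ 1.96 · 6.858 ≃ 13.442

13.44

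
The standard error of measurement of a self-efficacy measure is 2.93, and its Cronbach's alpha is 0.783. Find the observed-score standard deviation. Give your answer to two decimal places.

σ = SEM·(1 − r)^(−1/2) ≃ 2.93·2.14669 ≃ 6.28981

6.29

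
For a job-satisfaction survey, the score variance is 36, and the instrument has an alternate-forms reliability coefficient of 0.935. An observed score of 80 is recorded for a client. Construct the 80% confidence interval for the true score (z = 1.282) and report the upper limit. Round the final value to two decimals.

81.96

σ = 36^(1/2) = 6.000
SEM = 6.000 * √(1 − 0.935) = 6.000 * √0.065 ≈ 6.000 * 0.255 ≈ 1.530
Half-width = 1.282*1.530 ≈ 1.961
Upper bound: 80 + 1.961 = 81.961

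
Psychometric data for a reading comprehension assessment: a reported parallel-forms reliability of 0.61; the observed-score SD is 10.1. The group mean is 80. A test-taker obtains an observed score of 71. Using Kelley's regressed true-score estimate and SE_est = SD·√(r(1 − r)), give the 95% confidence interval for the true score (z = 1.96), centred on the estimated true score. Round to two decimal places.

T̂ = r·X + (1 − r)·M = 0.6100*71 + 0.3900*80 = 43.3100 + 31.2000 ≃ 74.5100
SE_est = SD * √(r(1 − r)) = 10.1000 * √0.2379 ≃ 10.1000 * 0.4877 ≃ 4.9263
95% CI: 74.5100 ± 9.6555 ≃ (64.8545, 84.1655)

[64.85, 84.17]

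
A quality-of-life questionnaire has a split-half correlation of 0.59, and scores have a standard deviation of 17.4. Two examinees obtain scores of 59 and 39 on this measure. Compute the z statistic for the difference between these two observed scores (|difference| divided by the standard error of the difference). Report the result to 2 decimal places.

1.60

Spearman-Brown: r = 2(0.59) / (1 + 0.59) = 1.180 / 1.590 ≈ 0.742
The standard error of measurement is 17.400×√(1 − 0.742) ≈ 17.400×0.508 ≈ 8.836.
SE_diff = √2 × SEM ≈ 12.496
z = |59 − 39| / 12.496 = 20 / 12.496 ≈ 1.601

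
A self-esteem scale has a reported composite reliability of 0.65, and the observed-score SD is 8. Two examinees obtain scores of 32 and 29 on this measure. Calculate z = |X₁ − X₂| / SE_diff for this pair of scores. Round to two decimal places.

0.45

SEM = 8.000·√(1 − 0.650) ≃ 4.733
Standard error of the difference = 4.733·√2 ≃ 6.693
z = 3 / 6.693 ≃ 0.448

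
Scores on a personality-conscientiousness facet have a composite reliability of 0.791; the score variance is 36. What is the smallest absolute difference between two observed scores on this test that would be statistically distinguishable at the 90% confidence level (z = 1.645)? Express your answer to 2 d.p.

6.38

σ = 36^(1/2) = 6.0000
SEM = 6.0000 * √(1 − 0.7910) = 6.0000 * √0.2090 ≈ 6.0000 * 0.4572 ≈ 2.7430
SE_diff = √2 * SEM ≈ 3.8792
Minimum reliable difference = 1.645 * SE_diff ≈ 1.645 * 3.8792 ≈ 6.3812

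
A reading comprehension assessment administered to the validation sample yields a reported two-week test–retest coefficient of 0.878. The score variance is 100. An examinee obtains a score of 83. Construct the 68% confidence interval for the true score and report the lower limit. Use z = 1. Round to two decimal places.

σ = 100^(1/2) = 10.00000
SEM = 10.00000 * √(1 − 0.87800) = 10.00000 * √0.12200 ≈ 10.00000 * 0.34928 ≈ 3.49285
Margin = 1 * 3.49285 ≈ 3.49285
Lower bound: 83 − 3.49285 = 79.50715

79.51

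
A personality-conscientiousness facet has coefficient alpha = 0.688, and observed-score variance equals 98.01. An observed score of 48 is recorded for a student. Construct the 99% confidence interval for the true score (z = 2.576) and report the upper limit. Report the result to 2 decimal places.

SD = √98.01 ≈ 9.9000
SEM = 9.9000 * √(1 − 0.6880) = 9.9000 * √0.3120 ≈ 9.9000 * 0.5586 ≈ 5.5298
Margin = 2.576 * 5.5298 ≈ 14.2449
Upper bound: 48 + 14.2449 = 62.2449

62.24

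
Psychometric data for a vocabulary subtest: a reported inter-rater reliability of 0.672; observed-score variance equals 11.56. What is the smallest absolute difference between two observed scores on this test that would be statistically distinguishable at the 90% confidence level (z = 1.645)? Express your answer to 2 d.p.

SD = √11.56 ≈ 3.4000
SEM = 3.4000 · √(1 − 0.6720) = 3.4000 · √0.3280 ≈ 3.4000 · 0.5727 ≈ 1.9472
SE_diff = √2 · SEM ≈ 2.7538
Smallest detectable difference = 1.645·2.7538 ≈ 4.5300

4.53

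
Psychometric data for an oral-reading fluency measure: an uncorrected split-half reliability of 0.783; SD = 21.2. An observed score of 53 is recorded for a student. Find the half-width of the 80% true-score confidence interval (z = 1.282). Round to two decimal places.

9.48

Spearman-Brown: r = 2(0.783) / (1 + 0.783) = 1.5660 / 1.7830 ≈ 0.8783
The standard error of measurement is 21.2000·√(1 − 0.8783) ≈ 21.2000·0.3489 ≈ 7.3959.
Half-width = 1.282·7.3959 ≈ 9.4815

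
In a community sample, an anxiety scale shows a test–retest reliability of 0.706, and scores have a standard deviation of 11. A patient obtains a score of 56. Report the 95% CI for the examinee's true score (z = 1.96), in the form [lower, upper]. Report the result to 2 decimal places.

SEM = 11.0000*√(1 − 0.7060) ≈ 5.9644
Margin = 1.96 * 5.9644 ≈ 11.6902
95% CI: 56 ± 11.6902 = [44.3098, 67.6902]

[44.31, 67.69]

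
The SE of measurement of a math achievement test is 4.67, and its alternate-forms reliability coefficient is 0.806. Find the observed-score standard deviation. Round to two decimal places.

SD = SEM / √(1 − r) = 4.67 / √0.19400 ≈ 4.67 / 0.44045 ≈ 10.60269

10.60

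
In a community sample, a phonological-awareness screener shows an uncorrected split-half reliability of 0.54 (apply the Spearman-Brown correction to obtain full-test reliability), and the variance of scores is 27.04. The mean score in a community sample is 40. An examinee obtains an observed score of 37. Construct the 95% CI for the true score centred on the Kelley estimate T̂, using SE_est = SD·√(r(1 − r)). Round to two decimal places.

SD = √27.04 ≈ 5.20000
Full-length reliability (Spearman-Brown) = 2(0.54)/(1+0.54) ≈ 0.70130
T̂ = 0.70130(37) + 0.29870(40) ≈ 37.89610
SE_est = 5.20000·√[r(1 − r)] ≈ 2.37998
CI = 37.89610 ± 1.96 · 2.37998 → [33.23134, 42.56087]

[33.23, 42.56]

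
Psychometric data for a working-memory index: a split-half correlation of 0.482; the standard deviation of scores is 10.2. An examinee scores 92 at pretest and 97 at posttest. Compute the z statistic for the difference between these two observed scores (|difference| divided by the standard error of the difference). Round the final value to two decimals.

0.59

r_full = 2·0.482 / (1 + 0.482) ≈ 0.650
SEM = 10.200*√(1 − 0.650) ≈ 6.030
SE_diff = √2 * SEM ≈ 8.528
z = 5 / 8.528 ≈ 0.586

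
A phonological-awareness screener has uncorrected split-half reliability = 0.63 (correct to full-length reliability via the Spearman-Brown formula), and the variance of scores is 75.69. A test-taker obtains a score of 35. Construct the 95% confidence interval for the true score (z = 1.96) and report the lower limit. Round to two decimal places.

SD = √75.69 ≈ 8.70000
Spearman-Brown: r = 2(0.63) / (1 + 0.63) = 1.26000 / 1.63000 ≈ 0.77301
The standard error of measurement is 8.70000×√(1 − 0.77301) ≈ 8.70000×0.47644 ≈ 4.14502.
Margin = 1.96 × 4.14502 ≈ 8.12423
Lower bound: 35 − 8.12423 = 26.87577

26.88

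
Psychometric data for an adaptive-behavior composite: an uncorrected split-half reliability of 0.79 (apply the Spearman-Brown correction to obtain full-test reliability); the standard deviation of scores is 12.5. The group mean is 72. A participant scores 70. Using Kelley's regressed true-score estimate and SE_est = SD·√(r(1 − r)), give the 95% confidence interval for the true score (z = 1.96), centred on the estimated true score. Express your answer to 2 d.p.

Spearman-Brown: r = 2(0.79) / (1 + 0.79) = 1.5800 / 1.7900 ≃ 0.8827
Estimated true score = 0.8827·70 + (1 − 0.8827)·72 ≃ 70.2346
SE_est = SD · √(r(1 − r)) = 12.5000 · √0.1036 ≃ 12.5000 · 0.3218 ≃ 4.0225
95% CI: 70.2346 ± 7.8841 ≃ (62.3506, 78.1187)

[62.35, 78.12]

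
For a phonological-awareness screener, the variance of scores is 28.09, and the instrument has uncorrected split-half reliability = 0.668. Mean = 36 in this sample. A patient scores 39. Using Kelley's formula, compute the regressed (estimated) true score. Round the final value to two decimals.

Full-length reliability (Spearman-Brown) = 2(0.668)/(1+0.668) ≈ 0.801
T̂ = r·X + (1 − r)·M = 0.801×39 + 0.199×36 ≈ 31.237 + 7.165 ≈ 38.403

38.40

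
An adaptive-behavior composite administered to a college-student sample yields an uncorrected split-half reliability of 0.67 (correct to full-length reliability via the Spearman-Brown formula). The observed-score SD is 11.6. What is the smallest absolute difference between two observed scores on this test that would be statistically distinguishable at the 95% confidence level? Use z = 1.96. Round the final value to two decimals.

Full-length reliability (Spearman-Brown) = 2(0.67)/(1+0.67) ≃ 0.80240
SEM = 11.60000*√(1 − 0.80240) ≃ 5.15652
SE_diff = SEM * √2 ≃ 5.15652 * 1.41421 ≃ 7.29242
Minimum reliable difference = 1.96 * SE_diff ≃ 1.96 * 7.29242 ≃ 14.29314

14.29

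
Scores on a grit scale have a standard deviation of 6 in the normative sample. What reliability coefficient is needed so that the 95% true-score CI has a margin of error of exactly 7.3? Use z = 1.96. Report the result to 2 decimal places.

0.61

SEM needed = half-width / z = 7.3/1.96 ≈ 3.72449
Required reliability = 1 − (SEM/SD)² = 1 − 0.38533 ≈ 0.61467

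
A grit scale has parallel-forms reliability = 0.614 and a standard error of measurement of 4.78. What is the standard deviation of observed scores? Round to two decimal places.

7.69

SD = SEM / √(1 − r) = 4.78 / √0.386 ≈ 4.78 / 0.621 ≈ 7.694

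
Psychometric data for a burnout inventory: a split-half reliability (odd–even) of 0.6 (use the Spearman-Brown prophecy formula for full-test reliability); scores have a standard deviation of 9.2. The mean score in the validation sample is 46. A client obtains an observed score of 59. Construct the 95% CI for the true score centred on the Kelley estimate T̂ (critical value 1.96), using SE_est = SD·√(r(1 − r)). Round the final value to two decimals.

[47.94, 63.56]

r_full = 2·0.6 / (1 + 0.6) ≈ 0.7500
T̂ = r·X + (1 − r)·M = 0.7500·59 + 0.2500·46 = 44.2500 + 11.5000 ≈ 55.7500
SE_est = SD · √(r(1 − r)) = 9.2000 · √0.1875 ≈ 9.2000 · 0.4330 ≈ 3.9837
CI = 55.7500 ± 1.96 · 3.9837 → [47.9419, 63.5581]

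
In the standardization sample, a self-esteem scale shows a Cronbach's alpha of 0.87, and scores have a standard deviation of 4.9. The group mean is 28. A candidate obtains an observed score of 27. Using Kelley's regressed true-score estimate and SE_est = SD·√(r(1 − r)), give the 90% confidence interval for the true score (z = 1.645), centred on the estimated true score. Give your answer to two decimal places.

Estimated true score = 0.8700·27 + (1 − 0.8700)·28 ≈ 27.1300
SE_est = 4.9000·√[r(1 − r)] ≈ 1.6479
CI = 27.1300 ± 1.645 · 1.6479 → [24.4192, 29.8408]

[24.42, 29.84]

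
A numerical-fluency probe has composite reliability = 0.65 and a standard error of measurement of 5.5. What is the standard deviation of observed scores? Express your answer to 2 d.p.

SD = SEM / √(1 − r) = 5.5 / √0.3500 ≈ 5.5 / 0.5916 ≈ 9.2967

9.30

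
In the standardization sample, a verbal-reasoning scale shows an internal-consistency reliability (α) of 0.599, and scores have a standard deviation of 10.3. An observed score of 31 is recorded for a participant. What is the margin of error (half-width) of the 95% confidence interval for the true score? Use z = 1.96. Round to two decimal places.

12.78

The standard error of measurement is 10.3000×√(1 − 0.5990) ≈ 10.3000×0.6332 ≈ 6.5224.
1.96 × SEM ≈ 12.7840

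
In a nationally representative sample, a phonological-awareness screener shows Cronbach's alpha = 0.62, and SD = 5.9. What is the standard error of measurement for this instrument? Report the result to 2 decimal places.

SEM = 5.9000 · √(1 − 0.6200) = 5.9000 · √0.3800 ≈ 5.9000 · 0.6164 ≈ 3.6370

3.64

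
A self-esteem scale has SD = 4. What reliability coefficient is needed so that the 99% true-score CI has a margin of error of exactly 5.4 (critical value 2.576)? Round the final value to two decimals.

0.73

SEM needed = half-width / z = 5.4/2.576 ≈ 2.09627
r = 1 − (2.09627/4)² ≈ 1 − 0.27465 ≈ 0.72535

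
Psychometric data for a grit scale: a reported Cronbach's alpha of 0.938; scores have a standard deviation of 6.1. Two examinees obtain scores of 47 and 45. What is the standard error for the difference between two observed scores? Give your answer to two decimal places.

2.15

SEM = 6.1000 × √(1 − 0.9380) = 6.1000 × √0.0620 ≈ 6.1000 × 0.2490 ≈ 1.5189
SE_diff = √2 × SEM ≈ 2.1480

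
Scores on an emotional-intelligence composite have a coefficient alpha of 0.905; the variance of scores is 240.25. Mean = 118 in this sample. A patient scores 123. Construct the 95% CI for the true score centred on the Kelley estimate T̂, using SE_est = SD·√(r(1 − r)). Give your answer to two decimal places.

SD = √240.25 = 15.50000
Estimated true score = 0.90500·123 + (1 − 0.90500)·118 ≃ 122.52500
SE_est = SD · √(r(1 − r)) = 15.50000 · √0.08597 ≃ 15.50000 · 0.29321 ≃ 4.54483
CI = 122.52500 ± 1.96 · 4.54483 → [113.61713, 131.43287]

[113.62, 131.43]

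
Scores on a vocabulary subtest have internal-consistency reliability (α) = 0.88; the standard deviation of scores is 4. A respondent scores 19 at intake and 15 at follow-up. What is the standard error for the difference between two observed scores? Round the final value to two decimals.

1.96

The standard error of measurement is 4.0000×√(1 − 0.8800) ≃ 4.0000×0.3464 ≃ 1.3856.
SE_diff = SEM × √2 ≃ 1.3856 × 1.4142 ≃ 1.9596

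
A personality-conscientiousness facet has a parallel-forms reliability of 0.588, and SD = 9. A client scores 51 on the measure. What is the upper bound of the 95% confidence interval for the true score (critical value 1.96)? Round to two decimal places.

62.32

The standard error of measurement is 9.0000*√(1 − 0.5880) ≈ 9.0000*0.6419 ≈ 5.7769.
Half-width = 1.96*5.7769 ≈ 11.3226
Upper limit = 51 + 11.3226 ≈ 62.3226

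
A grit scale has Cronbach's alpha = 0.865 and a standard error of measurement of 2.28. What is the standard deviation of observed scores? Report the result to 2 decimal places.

SD = 2.28 / √(1 − 0.865) ≈ 6.205

6.21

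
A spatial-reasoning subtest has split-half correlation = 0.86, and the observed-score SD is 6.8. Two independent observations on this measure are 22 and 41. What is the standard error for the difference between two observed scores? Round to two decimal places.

2.64

Full-length reliability (Spearman-Brown) = 2(0.86)/(1+0.86) ≈ 0.925
The standard error of measurement is 6.800×√(1 − 0.925) ≈ 6.800×0.274 ≈ 1.866.
Standard error of the difference = 1.866·√2 ≈ 2.638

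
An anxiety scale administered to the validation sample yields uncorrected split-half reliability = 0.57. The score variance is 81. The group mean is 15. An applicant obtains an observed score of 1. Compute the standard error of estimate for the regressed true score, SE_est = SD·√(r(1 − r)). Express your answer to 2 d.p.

4.01

SD = √81 = 9.00000
Full-length reliability (Spearman-Brown) = 2(0.57)/(1+0.57) ≃ 0.72611
SE_est = 9.00000·√[r(1 − r)] ≃ 4.01356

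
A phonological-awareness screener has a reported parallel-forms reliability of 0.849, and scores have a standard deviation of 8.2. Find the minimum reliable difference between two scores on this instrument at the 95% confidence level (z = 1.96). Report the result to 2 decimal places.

8.83

SEM = 8.20000 × √(1 − 0.84900) = 8.20000 × √0.15100 ≈ 8.20000 × 0.38859 ≈ 3.18641
SE_diff = SEM × √2 ≈ 3.18641 × 1.41421 ≈ 4.50627
Smallest detectable difference = 1.96×4.50627 ≈ 8.83229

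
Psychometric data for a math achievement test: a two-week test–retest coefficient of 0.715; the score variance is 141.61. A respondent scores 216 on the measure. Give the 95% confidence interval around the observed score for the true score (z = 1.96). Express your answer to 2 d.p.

[203.55, 228.45]

SD = √141.61 = 11.9000
SEM = 11.9000×√(1 − 0.7150) ≈ 6.3529
Margin = 1.96 × 6.3529 ≈ 12.4516
Interval: (203.5484, 228.4516)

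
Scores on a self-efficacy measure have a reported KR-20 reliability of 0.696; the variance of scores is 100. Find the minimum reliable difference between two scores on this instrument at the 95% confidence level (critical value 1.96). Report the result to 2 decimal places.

SD = √100 = 10.000
SEM = 10.000·√(1 − 0.696) ≈ 5.514
SE_diff = SEM · √2 ≈ 5.514 · 1.414 ≈ 7.797
Minimum reliable difference = 1.96 · SE_diff ≈ 1.96 · 7.797 ≈ 15.283

15.28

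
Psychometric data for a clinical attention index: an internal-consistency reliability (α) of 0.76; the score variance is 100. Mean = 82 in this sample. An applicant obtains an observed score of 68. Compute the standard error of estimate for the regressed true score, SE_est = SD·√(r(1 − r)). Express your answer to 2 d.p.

SD = √100 = 10.0000
SE_est = SD × √(r(1 − r)) = 10.0000 × √0.1824 ≈ 10.0000 × 0.4271 ≈ 4.2708

4.27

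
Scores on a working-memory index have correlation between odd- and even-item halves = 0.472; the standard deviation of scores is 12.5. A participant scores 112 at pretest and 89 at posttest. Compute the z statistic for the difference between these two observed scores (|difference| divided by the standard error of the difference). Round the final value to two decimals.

r_full = 2·0.472 / (1 + 0.472) ≈ 0.6413
SEM = 12.5000 · √(1 − 0.6413) = 12.5000 · √0.3587 ≈ 12.5000 · 0.5989 ≈ 7.4864
Standard error of the difference = 7.4864·√2 ≈ 10.5874
z = |112 − 89| / 10.5874 = 23 / 10.5874 ≈ 2.1724

2.17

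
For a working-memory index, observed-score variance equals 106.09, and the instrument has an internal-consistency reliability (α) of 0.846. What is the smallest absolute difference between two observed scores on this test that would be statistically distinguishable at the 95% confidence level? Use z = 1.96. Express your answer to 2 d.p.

SD = √106.09 = 10.3000
SEM = 10.3000×√(1 − 0.8460) ≈ 4.0420
SE_diff = √2 × SEM ≈ 5.7163
Smallest detectable difference = 1.96×5.7163 ≈ 11.2039

11.20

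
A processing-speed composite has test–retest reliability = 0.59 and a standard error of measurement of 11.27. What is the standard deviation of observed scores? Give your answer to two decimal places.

SD = 11.27 / √(1 − 0.59) ≃ 17.6008

17.60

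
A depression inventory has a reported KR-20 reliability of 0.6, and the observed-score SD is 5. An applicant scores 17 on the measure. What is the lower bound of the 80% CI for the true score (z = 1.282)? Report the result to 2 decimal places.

12.95

SEM = 5.000*√(1 − 0.600) ≃ 3.162
1.282 * SEM ≃ 4.054
Lower limit = 17 − 4.054 ≃ 12.946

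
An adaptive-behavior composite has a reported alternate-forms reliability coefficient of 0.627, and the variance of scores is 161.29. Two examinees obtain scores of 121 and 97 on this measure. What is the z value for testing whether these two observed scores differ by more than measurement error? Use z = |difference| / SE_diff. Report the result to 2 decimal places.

2.19

σ = 161.29^(1/2) = 12.70000
The standard error of measurement is 12.70000·√(1 − 0.62700) ≈ 12.70000·0.61074 ≈ 7.75636.
SE_diff = √2 · SEM ≈ 10.96915
z = |121 − 97| / 10.96915 = 24 / 10.96915 ≈ 2.18795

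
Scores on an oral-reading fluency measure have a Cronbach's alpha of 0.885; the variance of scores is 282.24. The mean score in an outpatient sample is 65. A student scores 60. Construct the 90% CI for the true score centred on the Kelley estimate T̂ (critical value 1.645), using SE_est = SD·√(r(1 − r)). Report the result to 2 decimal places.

σ = 282.24^(1/2) = 16.8000
T̂ = 0.8850(60) + 0.1150(65) ≈ 60.5750
SE_est = SD × √(r(1 − r)) = 16.8000 × √0.1018 ≈ 16.8000 × 0.3190 ≈ 5.3596
CI = 60.5750 ± 1.645 × 5.3596 → [51.7585, 69.3915]

[51.76, 69.39]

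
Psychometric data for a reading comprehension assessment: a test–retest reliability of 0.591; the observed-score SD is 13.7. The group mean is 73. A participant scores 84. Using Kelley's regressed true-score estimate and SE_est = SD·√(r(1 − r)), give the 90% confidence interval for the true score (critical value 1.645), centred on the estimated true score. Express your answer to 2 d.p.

[68.42, 90.58]

T̂ = r·X + (1 − r)·M = 0.591·84 + 0.409·73 = 49.644 + 29.857 ≈ 79.501
SE_est = 13.700·√(0.591·0.409) ≈ 6.736
CI = 79.501 ± 1.645 · 6.736 → [68.421, 90.581]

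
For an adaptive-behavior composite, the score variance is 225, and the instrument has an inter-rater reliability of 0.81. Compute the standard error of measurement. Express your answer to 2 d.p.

6.54

SD = √225 = 15.0000
SEM = 15.0000 * √(1 − 0.8100) = 15.0000 * √0.1900 ≈ 15.0000 * 0.4359 ≈ 6.5383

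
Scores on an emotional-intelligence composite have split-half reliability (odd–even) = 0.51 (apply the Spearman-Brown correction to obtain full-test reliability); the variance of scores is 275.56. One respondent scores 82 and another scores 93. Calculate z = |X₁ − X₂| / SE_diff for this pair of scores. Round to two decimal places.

0.82

SD = √275.56 = 16.600
Spearman-Brown: r = 2(0.51) / (1 + 0.51) = 1.020 / 1.510 ≈ 0.675
SEM = 16.600·√(1 − 0.675) ≈ 9.456
SE_diff = √2 · SEM ≈ 13.373
z = |82 − 93| / 13.373 = 11 / 13.373 ≈ 0.823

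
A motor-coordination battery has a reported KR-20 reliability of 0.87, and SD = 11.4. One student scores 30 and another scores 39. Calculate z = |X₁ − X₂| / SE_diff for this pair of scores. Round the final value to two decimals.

The standard error of measurement is 11.40000×√(1 − 0.87000) ≃ 11.40000×0.36056 ≃ 4.11033.
SE_diff = √2 × SEM ≃ 5.81288
z = |30 − 39| / 5.81288 = 9 / 5.81288 ≃ 1.54829

1.55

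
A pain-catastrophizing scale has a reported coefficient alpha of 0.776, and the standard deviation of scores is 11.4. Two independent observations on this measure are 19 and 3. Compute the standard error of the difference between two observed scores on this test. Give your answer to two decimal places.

SEM = 11.4000×√(1 − 0.7760) ≈ 5.3955
Standard error of the difference = 5.3955·√2 ≈ 7.6303

7.63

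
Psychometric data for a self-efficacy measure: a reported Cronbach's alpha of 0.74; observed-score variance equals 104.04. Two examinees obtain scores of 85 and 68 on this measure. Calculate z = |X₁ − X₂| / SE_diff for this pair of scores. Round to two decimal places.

2.31

σ = 104.04^(1/2) = 10.2000
SEM = 10.2000 × √(1 − 0.7400) = 10.2000 × √0.2600 ≈ 10.2000 × 0.5099 ≈ 5.2010
SE_diff = SEM × √2 ≈ 5.2010 × 1.4142 ≈ 7.3553
z = |85 − 68| / 7.3553 = 17 / 7.3553 ≈ 2.3113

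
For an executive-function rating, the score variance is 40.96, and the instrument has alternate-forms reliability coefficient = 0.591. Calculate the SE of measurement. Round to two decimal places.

4.09

SD = √40.96 ≈ 6.4000
SEM = 6.4000 × √(1 − 0.5910) = 6.4000 × √0.4090 ≈ 6.4000 × 0.6395 ≈ 4.0930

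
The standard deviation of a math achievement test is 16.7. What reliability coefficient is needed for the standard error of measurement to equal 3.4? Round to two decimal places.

r = 1 − (3.4000/16.7)² ≈ 1 − 0.0415 ≈ 0.9585

0.96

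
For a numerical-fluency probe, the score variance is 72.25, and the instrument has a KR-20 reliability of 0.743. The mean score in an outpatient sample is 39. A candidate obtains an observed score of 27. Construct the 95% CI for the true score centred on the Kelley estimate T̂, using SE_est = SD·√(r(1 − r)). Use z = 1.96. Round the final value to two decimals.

SD = √72.25 = 8.500
Estimated true score = 0.743×27 + (1 − 0.743)×39 ≈ 30.084
SE_est = SD × √(r(1 − r)) = 8.500 × √0.191 ≈ 8.500 × 0.437 ≈ 3.714
CI = 30.084 ± 1.96 × 3.714 → [22.804, 37.364]

[22.80, 37.36]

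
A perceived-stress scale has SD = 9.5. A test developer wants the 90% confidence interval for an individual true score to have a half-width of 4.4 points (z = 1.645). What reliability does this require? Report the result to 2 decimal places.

SEM needed = half-width / z = 4.4/1.645 ≃ 2.675
Required reliability = 1 − (SEM/SD)² = 1 − 0.079 ≃ 0.921

0.92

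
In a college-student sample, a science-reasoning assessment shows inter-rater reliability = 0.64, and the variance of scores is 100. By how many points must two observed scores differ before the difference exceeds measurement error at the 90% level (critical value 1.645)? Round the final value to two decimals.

13.96

SD = √100 = 10.000
The standard error of measurement is 10.000×√(1 − 0.640) ≈ 10.000×0.600 ≈ 6.000.
SE_diff = √2 × SEM ≈ 8.485
Smallest detectable difference = 1.645×8.485 ≈ 13.958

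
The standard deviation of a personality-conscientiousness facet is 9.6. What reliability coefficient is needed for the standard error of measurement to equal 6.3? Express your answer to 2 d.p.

r = 1 − (6.3000/9.6)² ≈ 1 − 0.4307 ≈ 0.5693

0.57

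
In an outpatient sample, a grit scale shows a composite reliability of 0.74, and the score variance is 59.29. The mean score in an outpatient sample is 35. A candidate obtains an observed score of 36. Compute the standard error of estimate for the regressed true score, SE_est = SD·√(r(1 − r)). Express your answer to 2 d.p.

σ = 59.29^(1/2) = 7.700
SE_est = 7.700·√[r(1 − r)] ≃ 3.377

3.38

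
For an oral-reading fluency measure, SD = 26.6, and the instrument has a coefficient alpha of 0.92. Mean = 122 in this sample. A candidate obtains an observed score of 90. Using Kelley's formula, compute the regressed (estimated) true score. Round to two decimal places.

T̂ = r·X + (1 − r)·M = 0.920·90 + 0.080·122 = 82.800 + 9.760 ≈ 92.560

92.56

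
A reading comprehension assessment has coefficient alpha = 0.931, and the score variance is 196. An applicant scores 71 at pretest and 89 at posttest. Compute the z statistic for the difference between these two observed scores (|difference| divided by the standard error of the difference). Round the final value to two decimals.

SD = √196 ≈ 14.0000
SEM = 14.0000×√(1 − 0.9310) ≈ 3.6775
Standard error of the difference = 3.6775·√2 ≈ 5.2008
z = 18 / 5.2008 ≈ 3.4610

3.46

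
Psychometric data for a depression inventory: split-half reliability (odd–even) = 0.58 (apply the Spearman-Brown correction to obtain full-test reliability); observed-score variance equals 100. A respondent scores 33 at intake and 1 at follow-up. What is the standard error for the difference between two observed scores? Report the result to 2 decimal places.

7.29

σ = 100^(1/2) = 10.000
r_full = 2·0.58 / (1 + 0.58) ≈ 0.734
SEM = 10.000 · √(1 − 0.734) = 10.000 · √0.266 ≈ 10.000 · 0.516 ≈ 5.156
SE_diff = SEM · √2 ≈ 5.156 · 1.414 ≈ 7.291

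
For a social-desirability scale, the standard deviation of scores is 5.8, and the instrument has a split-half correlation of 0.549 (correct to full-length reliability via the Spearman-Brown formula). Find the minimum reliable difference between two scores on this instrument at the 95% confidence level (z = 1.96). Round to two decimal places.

8.67

r_full = 2·0.549 / (1 + 0.549) ≈ 0.70884
SEM = 5.80000 * √(1 − 0.70884) = 5.80000 * √0.29116 ≈ 5.80000 * 0.53959 ≈ 3.12961
SE_diff = √2 * SEM ≈ 4.42594
Smallest detectable difference = 1.96*4.42594 ≈ 8.67484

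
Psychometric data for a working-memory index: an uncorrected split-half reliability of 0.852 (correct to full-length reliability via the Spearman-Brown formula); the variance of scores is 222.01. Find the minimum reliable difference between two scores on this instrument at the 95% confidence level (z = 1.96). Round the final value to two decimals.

11.68

σ = 222.01^(1/2) = 14.90000
r_full = 2·0.852 / (1 + 0.852) ≈ 0.92009
SEM = 14.90000*√(1 − 0.92009) ≈ 4.21208
Standard error of the difference = 4.21208·√2 ≈ 5.95678
Smallest detectable difference = 1.96*5.95678 ≈ 11.67529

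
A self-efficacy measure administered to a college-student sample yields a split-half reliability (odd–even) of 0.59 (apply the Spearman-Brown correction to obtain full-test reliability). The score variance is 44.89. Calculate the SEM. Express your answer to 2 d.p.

SD = √44.89 = 6.700
r_full = 2·0.59 / (1 + 0.59) ≃ 0.742
The standard error of measurement is 6.700×√(1 − 0.742) ≃ 6.700×0.508 ≃ 3.402.

3.40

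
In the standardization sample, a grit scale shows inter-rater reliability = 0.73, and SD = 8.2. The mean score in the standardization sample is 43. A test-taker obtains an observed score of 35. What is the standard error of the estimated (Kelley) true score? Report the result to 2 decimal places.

SE_est = 8.2000×√(0.7300×0.2700) ≈ 3.6405

3.64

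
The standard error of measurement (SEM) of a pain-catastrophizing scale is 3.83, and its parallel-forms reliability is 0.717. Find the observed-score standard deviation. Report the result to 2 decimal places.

SD = SEM / √(1 − r) = 3.83 / √0.283 ≈ 3.83 / 0.532 ≈ 7.200

7.20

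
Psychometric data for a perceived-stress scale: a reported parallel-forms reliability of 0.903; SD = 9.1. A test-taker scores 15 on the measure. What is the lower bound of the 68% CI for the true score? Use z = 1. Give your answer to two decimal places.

SEM = 9.1000 × √(1 − 0.9030) = 9.1000 × √0.0970 ≈ 9.1000 × 0.3114 ≈ 2.8342
Half-width = 1×2.8342 ≈ 2.8342
Lower limit = 15 − 2.8342 ≈ 12.1658

12.17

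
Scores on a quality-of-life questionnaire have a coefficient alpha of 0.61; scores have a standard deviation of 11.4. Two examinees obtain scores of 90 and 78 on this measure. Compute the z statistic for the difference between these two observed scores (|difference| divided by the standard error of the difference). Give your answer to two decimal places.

1.19

The standard error of measurement is 11.400·√(1 − 0.610) ≈ 11.400·0.624 ≈ 7.119.
SE_diff = SEM · √2 ≈ 7.119 · 1.414 ≈ 10.068
z = 12 / 10.068 ≈ 1.192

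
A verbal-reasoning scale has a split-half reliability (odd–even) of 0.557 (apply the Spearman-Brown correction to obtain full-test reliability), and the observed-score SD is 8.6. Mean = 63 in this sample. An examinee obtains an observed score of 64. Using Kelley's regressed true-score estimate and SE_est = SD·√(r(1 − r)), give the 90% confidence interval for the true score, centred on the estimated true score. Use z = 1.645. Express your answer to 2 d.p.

Spearman-Brown: r = 2(0.557) / (1 + 0.557) = 1.1140 / 1.5570 ≈ 0.7155
T̂ = r·X + (1 − r)·M = 0.7155*64 + 0.2845*63 ≈ 45.7906 + 17.9249 ≈ 63.7155
SE_est = SD * √(r(1 − r)) = 8.6000 * √0.2036 ≈ 8.6000 * 0.4512 ≈ 3.8802
CI = 63.7155 ± 1.645 * 3.8802 → [57.3325, 70.0984]

[57.33, 70.10]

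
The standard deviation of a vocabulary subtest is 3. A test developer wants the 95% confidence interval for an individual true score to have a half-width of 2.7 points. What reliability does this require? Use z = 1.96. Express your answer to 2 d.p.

0.79

SEM needed = half-width / z = 2.7/1.96 ≈ 1.3776
Required reliability = 1 − (SEM/SD)² = 1 − 0.2108 ≈ 0.7892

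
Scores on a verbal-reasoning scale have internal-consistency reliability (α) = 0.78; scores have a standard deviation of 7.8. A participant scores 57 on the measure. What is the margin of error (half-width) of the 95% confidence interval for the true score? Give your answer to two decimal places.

7.17

SEM = 7.8000 · √(1 − 0.7800) = 7.8000 · √0.2200 ≈ 7.8000 · 0.4690 ≈ 3.6585
1.96 · SEM ≈ 7.1707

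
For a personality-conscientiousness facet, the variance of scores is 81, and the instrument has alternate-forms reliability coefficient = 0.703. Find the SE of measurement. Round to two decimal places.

4.90

SD = √81 ≃ 9.0000
SEM = 9.0000 × √(1 − 0.7030) = 9.0000 × √0.2970 ≃ 9.0000 × 0.5450 ≃ 4.9048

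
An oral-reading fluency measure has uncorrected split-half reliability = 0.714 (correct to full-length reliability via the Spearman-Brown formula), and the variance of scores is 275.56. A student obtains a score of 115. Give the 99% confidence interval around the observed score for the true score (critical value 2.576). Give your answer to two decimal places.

[97.53, 132.47]

SD = √275.56 = 16.6000
r_full = 2·0.714 / (1 + 0.714) ≈ 0.8331
SEM = 16.6000 · √(1 − 0.8331) = 16.6000 · √0.1669 ≈ 16.6000 · 0.4085 ≈ 6.7809
Half-width = 2.576·6.7809 ≈ 17.4675
CI = 115 ± 17.4675 → [97.5325, 132.4675]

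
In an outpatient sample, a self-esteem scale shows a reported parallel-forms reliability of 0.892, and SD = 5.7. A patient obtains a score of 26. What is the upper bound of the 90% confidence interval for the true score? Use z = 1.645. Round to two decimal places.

The standard error of measurement is 5.70000·√(1 − 0.89200) ≈ 5.70000·0.32863 ≈ 1.87321.
Half-width = 1.645·1.87321 ≈ 3.08143
Upper limit = 26 + 3.08143 ≈ 29.08143

29.08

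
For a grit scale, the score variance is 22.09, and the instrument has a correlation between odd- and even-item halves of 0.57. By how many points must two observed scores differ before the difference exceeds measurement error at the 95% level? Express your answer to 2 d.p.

σ = 22.09^(1/2) = 4.700
Full-length reliability (Spearman-Brown) = 2(0.57)/(1+0.57) ≈ 0.726
The standard error of measurement is 4.700·√(1 − 0.726) ≈ 4.700·0.523 ≈ 2.460.
Standard error of the difference = 2.460·√2 ≈ 3.479
Minimum reliable difference = 1.96 · SE_diff ≈ 1.96 · 3.479 ≈ 6.818

6.82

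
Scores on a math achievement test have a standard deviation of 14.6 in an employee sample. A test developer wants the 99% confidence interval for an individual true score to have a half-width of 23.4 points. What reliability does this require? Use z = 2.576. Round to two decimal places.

Required SEM = 23.4 / 2.576 ≃ 9.0839
r = 1 − (SEM / SD)² = 1 − (9.0839 / 14.6)² ≃ 1 − 0.3871 ≃ 0.6129

0.61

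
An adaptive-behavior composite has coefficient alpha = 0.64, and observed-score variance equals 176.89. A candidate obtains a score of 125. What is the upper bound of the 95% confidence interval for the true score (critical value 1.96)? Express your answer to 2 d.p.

σ = 176.89^(1/2) = 13.30000
SEM = 13.30000*√(1 − 0.64000) ≈ 7.98000
Margin = 1.96 * 7.98000 ≈ 15.64080
Upper bound: 125 + 15.64080 = 140.64080

140.64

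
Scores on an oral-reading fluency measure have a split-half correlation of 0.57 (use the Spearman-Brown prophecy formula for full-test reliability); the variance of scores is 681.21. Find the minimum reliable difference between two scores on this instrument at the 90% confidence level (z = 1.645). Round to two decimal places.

31.78

σ = 681.21^(1/2) = 26.1000
r_full = 2·0.57 / (1 + 0.57) ≃ 0.7261
The standard error of measurement is 26.1000×√(1 − 0.7261) ≃ 26.1000×0.5233 ≃ 13.6592.
Standard error of the difference = 13.6592·√2 ≃ 19.3170
Smallest detectable difference = 1.645×19.3170 ≃ 31.7765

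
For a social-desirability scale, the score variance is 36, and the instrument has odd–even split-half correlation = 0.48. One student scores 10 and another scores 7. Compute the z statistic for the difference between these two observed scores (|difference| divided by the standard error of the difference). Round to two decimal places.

SD = √36 = 6.000
Full-length reliability (Spearman-Brown) = 2(0.48)/(1+0.48) ≃ 0.649
SEM = 6.000×√(1 − 0.649) ≃ 3.556
SE_diff = SEM × √2 ≃ 3.556 × 1.414 ≃ 5.030
z = 3 / 5.030 ≃ 0.596

0.60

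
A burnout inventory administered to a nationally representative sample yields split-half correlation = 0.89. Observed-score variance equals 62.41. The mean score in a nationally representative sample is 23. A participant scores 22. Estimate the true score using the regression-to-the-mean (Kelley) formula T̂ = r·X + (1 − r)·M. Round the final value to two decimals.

22.06

Full-length reliability (Spearman-Brown) = 2(0.89)/(1+0.89) ≈ 0.942
Estimated true score = 0.942×22 + (1 − 0.942)×23 ≈ 22.058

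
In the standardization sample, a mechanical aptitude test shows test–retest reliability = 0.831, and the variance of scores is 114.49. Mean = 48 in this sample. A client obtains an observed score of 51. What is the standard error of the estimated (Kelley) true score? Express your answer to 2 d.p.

σ = 114.49^(1/2) = 10.700
SE_est = SD × √(r(1 − r)) = 10.700 × √0.140 ≃ 10.700 × 0.375 ≃ 4.010

4.01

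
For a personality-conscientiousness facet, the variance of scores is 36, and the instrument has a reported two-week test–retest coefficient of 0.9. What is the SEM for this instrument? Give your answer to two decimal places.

1.90

SD = √36 ≈ 6.0000
SEM = 6.0000·√(1 − 0.9000) ≈ 1.8974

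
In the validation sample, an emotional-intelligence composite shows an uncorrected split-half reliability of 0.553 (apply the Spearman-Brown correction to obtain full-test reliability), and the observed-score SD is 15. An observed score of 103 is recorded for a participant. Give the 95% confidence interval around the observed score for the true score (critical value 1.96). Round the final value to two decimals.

Spearman-Brown: r = 2(0.553) / (1 + 0.553) = 1.1060 / 1.5530 ≈ 0.7122
SEM = 15.0000 * √(1 − 0.7122) = 15.0000 * √0.2878 ≈ 15.0000 * 0.5365 ≈ 8.0475
Half-width = 1.96*8.0475 ≈ 15.7730
CI = 103 ± 15.7730 → [87.2270, 118.7730]

[87.23, 118.77]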